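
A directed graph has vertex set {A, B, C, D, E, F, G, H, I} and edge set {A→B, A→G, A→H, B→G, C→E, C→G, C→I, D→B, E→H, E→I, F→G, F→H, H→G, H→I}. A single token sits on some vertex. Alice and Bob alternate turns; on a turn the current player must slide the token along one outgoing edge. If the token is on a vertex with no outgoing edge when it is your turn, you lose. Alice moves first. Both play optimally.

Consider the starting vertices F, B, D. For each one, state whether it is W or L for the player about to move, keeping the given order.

Compute win/loss labels from the base case upward. A position with no move is L. Any other position is W if it can reach an L in one move, else L.
Every edge goes from a vertex to one that appears earlier in the order G, I, H, E, C, F, B, D, A, so processing vertices in that order labels each vertex after all of its successors.
G: no outgoing edge → L
I: no outgoing edge → L
H: reaches L-position I → W
E: reaches L-position I → W
C: reaches L-position I → W
F: reaches L-position G → W
B: reaches L-position G → W
D: only reaches B(W), which is W → L
A: reaches L-position G → W

F: W, B: W, D: L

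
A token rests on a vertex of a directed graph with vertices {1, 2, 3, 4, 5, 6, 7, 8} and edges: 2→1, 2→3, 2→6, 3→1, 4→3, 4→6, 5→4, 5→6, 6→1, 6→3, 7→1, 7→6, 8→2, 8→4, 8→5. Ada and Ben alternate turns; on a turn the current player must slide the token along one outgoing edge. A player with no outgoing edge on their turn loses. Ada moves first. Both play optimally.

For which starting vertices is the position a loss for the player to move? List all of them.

Work bottom-up. With no move the player to move loses. Otherwise the position is W if at least one move leads to an L position for the opponent, and L if every move leads to a W.
Every edge goes from a vertex to one that appears earlier in the order 1, 3, 6, 7, 4, 2, 5, 8, so processing vertices in that order labels each vertex after all of its successors.
1: no outgoing edge → L
3: can move to 1, which is L ⇒ W
6: can move to 1, which is L ⇒ W
7: can move to 1, which is L ⇒ W
4: moves to 6(W), 3(W); every one is W ⇒ L
2: can move to 1, which is L ⇒ W
5: can move to 4, which is L ⇒ W
8: can move to 4, which is L ⇒ W
Reading off the rows marked L gives the requested list; there are 2 such vertices.

1, 4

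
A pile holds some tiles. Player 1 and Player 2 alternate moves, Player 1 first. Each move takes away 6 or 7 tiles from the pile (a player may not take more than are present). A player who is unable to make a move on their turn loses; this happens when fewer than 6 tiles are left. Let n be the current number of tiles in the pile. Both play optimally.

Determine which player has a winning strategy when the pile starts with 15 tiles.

Player 2 wins.

Work bottom-up. With no move the player to move loses. Otherwise the position is W if at least one move leads to an L position for the opponent, and L if every move leads to a W.
n=0: no move → L
n=1: no move → L
n=2: no move → L
n=3: no move → L
n=4: no move → L
n=5: no move → L
n=6: →0(L), so W
n=7: →1(L), so W
n=8: →2(L), so W
n=9: →3(L), so W
n=10: →4(L), so W
n=11: →5(L), so W
n=12: →5(L), so W
n=13: →7(W), 6(W) — all W, so L
n=14: →8(W), 7(W) — all W, so L
n=15: →9(W), 8(W) — all W, so L
The starting position 15 is L: whatever Player 1 does, the opponent receives a W position.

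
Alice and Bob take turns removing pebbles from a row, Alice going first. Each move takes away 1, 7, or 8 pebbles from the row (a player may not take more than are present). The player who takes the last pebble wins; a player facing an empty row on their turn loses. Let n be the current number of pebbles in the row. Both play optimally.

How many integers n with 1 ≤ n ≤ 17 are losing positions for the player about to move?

5

Work bottom-up. With no move the player to move loses. Otherwise the position is W if at least one move leads to an L position for the opponent, and L if every move leads to a W.
n=0: no move → L
n=1: can move to 0, which is L ⇒ W
n=2: the only move is to 1(W), a W ⇒ L
n=3: can move to 2, which is L ⇒ W
n=4: the only move is to 3(W), a W ⇒ L
n=5: can move to 4, which is L ⇒ W
n=6: the only move is to 5(W), a W ⇒ L
n=7: can move to 6, which is L ⇒ W
n=8: can move to 0, which is L ⇒ W
n=9: can move to 2, which is L ⇒ W
n=10: can move to 2, which is L ⇒ W
n=11: can move to 4, which is L ⇒ W
n=12: can move to 4, which is L ⇒ W
n=13: can move to 6, which is L ⇒ W
n=14: can move to 6, which is L ⇒ W
n=15: moves to 14(W), 8(W), 7(W); every one is W ⇒ L
n=16: can move to 15, which is L ⇒ W
n=17: moves to 16(W), 10(W), 9(W); every one is W ⇒ L
L entries with 1 ≤ n ≤ 17 (n=0 is outside the asked range and is not counted): n = 2, 4, 6, 15, 17; that makes 5.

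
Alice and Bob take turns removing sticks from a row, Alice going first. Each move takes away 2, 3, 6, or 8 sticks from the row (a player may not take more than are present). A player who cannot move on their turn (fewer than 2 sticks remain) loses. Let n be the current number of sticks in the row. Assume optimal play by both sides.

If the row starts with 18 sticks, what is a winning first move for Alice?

Remove 3, leaving 15.

Classify positions by backward induction: terminal positions (no move available) are L. From any other position, the mover wins iff some move reaches an L.
n=0: no move → L
n=1: no move → L
n=2: reaches L-position 0 → W
n=3: reaches L-position 1 → W
n=4: reaches L-position 1 → W
n=5: only reaches 3(W), 2(W), all W → L
n=6: reaches L-position 0 → W
n=7: reaches L-position 5 → W
n=8: reaches L-position 5 → W
n=9: reaches L-position 1 → W
n=10: only reaches 8(W), 7(W), 4(W), 2(W), all W → L
n=11: reaches L-position 5 → W
n=12: reaches L-position 10 → W
n=13: reaches L-position 10 → W
n=14: only reaches 12(W), 11(W), 8(W), 6(W), all W → L
n=15: only reaches 13(W), 12(W), 9(W), 7(W), all W → L
n=16: reaches L-position 14 → W
n=17: reaches L-position 15 → W
n=18: reaches L-position 15 → W
From 18, the L positions reachable in one move are: 15, 10. Any move reaching one of these is winning.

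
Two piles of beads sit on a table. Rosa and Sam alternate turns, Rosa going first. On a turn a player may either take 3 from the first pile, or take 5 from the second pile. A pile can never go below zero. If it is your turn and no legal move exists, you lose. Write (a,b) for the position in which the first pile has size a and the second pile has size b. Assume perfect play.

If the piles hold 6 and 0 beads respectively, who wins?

Positions with no move are L. A position that does have a move is losing for the player to move precisely when every available move leads to a winning position for the opponent. Fill in the labels:
No move ever increases a pile, so every position that can arise here has a ≤ 6 and b ≤ 0; it is enough to label the cells with 0 ≤ a ≤ 6 and 0 ≤ b ≤ 0.
Every move lowers a or b (never raises either), so fill the grid row by row in increasing a, and left to right within a row: each cell's successors are then already labelled.
      b=0
a=0:    L
a=1:    L
a=2:    L
a=3:    W
a=4:    W
a=5:    W
a=6:    L
Cells with no legal move (terminal, hence L): (0,0), (1,0), (2,0).
The remaining L cells, each justified by listing all of its moves:
(6,0): only reaches (3,0)(W), which is W → L
Every other cell has at least one move into one of the L cells above, so it is W.
The starting position (6,0) is L: whatever Rosa does, the opponent receives a W position.

Sam wins.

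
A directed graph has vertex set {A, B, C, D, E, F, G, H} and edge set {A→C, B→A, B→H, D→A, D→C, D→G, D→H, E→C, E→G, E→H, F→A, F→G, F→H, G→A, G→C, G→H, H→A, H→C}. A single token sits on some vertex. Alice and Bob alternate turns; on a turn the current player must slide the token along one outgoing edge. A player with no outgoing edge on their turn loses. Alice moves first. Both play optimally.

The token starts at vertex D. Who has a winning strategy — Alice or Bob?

Alice wins.

Use the standard recursion: the mover loses at a terminal position; elsewhere, the mover wins exactly when some move hands the opponent an L position.
Every edge goes from a vertex to one that appears earlier in the order C, A, H, G, E, F, B, D, so processing vertices in that order labels each vertex after all of its successors.
C: no outgoing edge → L
A: reaches L-position C → W
H: reaches L-position C → W
G: reaches L-position C → W
E: reaches L-position C → W
F: only reaches G(W), H(W), A(W), all W → L
B: only reaches H(W), A(W), all W → L
D: reaches L-position C → W
From D Alice can move to C, reaching an L position.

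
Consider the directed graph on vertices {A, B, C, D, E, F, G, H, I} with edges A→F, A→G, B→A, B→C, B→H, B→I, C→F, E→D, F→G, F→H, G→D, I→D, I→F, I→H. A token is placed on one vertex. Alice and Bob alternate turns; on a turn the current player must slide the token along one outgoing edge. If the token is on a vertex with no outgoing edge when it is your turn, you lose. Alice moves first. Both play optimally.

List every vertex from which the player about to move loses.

Work bottom-up. With no move the player to move loses. Otherwise the position is W if at least one move leads to an L position for the opponent, and L if every move leads to a W.
Every edge goes from a vertex to one that appears earlier in the order H, D, G, F, C, A, E, I, B, so processing vertices in that order labels each vertex after all of its successors.
H: no outgoing edge → L
D: no outgoing edge → L
G: reaches L-position D → W
F: reaches L-position H → W
C: only reaches F(W), which is W → L
A: only reaches F(W), G(W), all W → L
E: reaches L-position D → W
I: reaches L-position D → W
B: reaches L-position A → W
Reading off the rows marked L gives the requested list; there are 4 such vertices.

A, C, D, H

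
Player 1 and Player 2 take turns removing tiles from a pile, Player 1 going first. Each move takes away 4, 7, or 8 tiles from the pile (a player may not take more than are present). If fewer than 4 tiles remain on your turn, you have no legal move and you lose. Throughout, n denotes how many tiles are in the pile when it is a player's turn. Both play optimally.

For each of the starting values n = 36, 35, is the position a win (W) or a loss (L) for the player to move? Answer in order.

36: L, 35: W

Compute win/loss labels from the base case upward. A position with no move is L. Any other position is W if it can reach an L in one move, else L.
n=0: no move → L
n=1: no move → L
n=2: no move → L
n=3: no move → L
n=4: can move to 0, which is L ⇒ W
n=5: can move to 1, which is L ⇒ W
n=6: can move to 2, which is L ⇒ W
n=7: can move to 3, which is L ⇒ W
n=8: can move to 1, which is L ⇒ W
n=9: can move to 2, which is L ⇒ W
n=10: can move to 3, which is L ⇒ W
n=11: can move to 3, which is L ⇒ W
n=12: moves to 8(W), 5(W), 4(W); every one is W ⇒ L
n=13: moves to 9(W), 6(W), 5(W); every one is W ⇒ L
n=14: moves to 10(W), 7(W), 6(W); every one is W ⇒ L
n=15: moves to 11(W), 8(W), 7(W); every one is W ⇒ L
n=16: can move to 12, which is L ⇒ W
n=17: can move to 13, which is L ⇒ W
n=18: can move to 14, which is L ⇒ W
n=19: can move to 15, which is L ⇒ W
n=20: can move to 13, which is L ⇒ W
n=21: can move to 14, which is L ⇒ W
n=22: can move to 15, which is L ⇒ W
n=23: can move to 15, which is L ⇒ W
n=24: moves to 20(W), 17(W), 16(W); every one is W ⇒ L
n=25: moves to 21(W), 18(W), 17(W); every one is W ⇒ L
n=26: moves to 22(W), 19(W), 18(W); every one is W ⇒ L
n=27: moves to 23(W), 20(W), 19(W); every one is W ⇒ L
n=28: can move to 24, which is L ⇒ W
n=29: can move to 25, which is L ⇒ W
n=30: can move to 26, which is L ⇒ W
n=31: can move to 27, which is L ⇒ W
n=32: can move to 25, which is L ⇒ W
n=33: can move to 26, which is L ⇒ W
n=34: can move to 27, which is L ⇒ W
n=35: can move to 27, which is L ⇒ W
n=36: moves to 32(W), 29(W), 28(W); every one is W ⇒ L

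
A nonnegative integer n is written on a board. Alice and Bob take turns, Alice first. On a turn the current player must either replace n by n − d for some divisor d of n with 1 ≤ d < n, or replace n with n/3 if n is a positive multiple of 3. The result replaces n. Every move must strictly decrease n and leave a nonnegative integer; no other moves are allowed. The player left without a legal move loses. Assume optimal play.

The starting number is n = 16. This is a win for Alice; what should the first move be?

Move to 15.

Build the W/L table. Terminal = L. A non-terminal position is W if it has a move to some L; otherwise it is L.
n=0: no move → L
n=1: no move → L
n=2: can move to 1, which is L ⇒ W
n=3: can move to 1, which is L ⇒ W
n=4: moves to 2(W), 3(W); every one is W ⇒ L
n=5: can move to 4, which is L ⇒ W
n=6: can move to 4, which is L ⇒ W
n=7: the only move is to 6(W), a W ⇒ L
n=8: can move to 4, which is L ⇒ W
n=9: moves to 3(W), 6(W), 8(W); every one is W ⇒ L
n=10: can move to 9, which is L ⇒ W
n=11: the only move is to 10(W), a W ⇒ L
n=12: can move to 4, which is L ⇒ W
n=13: the only move is to 12(W), a W ⇒ L
n=14: can move to 7, which is L ⇒ W
n=15: moves to 5(W), 10(W), 12(W), 14(W); every one is W ⇒ L
n=16: can move to 15, which is L ⇒ W
From 16, the L positions reachable in one move are: 15.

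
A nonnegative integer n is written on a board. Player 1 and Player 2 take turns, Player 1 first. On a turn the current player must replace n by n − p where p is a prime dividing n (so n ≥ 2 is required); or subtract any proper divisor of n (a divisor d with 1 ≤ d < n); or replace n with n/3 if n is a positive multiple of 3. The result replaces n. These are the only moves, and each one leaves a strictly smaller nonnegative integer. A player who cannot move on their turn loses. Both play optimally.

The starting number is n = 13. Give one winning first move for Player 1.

Use the standard recursion: the mover loses at a terminal position; elsewhere, the mover wins exactly when some move hands the opponent an L position.
n=0: no move → L
n=1: no move → L
n=2: →0(L), so W
n=3: →0(L), so W
n=4: →2(W), 3(W) — all W, so L
n=5: →0(L), so W
n=6: →4(L), so W
n=7: →0(L), so W
n=8: →4(L), so W
n=9: →3(W), 6(W), 8(W) — all W, so L
n=10: →9(L), so W
n=11: →0(L), so W
n=12: →4(L), so W
n=13: →0(L), so W
From 13, the L positions reachable in one move are: 0.

Move to 0.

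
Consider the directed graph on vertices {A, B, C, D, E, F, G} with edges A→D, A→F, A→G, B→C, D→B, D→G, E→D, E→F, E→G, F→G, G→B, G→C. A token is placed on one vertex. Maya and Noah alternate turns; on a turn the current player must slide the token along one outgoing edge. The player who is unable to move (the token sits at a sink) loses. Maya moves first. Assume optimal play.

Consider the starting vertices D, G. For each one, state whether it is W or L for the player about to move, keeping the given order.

Label each position W (a win for the player to move) or L (a loss). A position with no legal move is L; any other position is W exactly when some move reaches an L, and L when every move reaches a W.
Every edge goes from a vertex to one that appears earlier in the order C, B, G, D, F, A, E, so processing vertices in that order labels each vertex after all of its successors.
C: no outgoing edge → L
B: can move to C, which is L ⇒ W
G: can move to C, which is L ⇒ W
D: moves to G(W), B(W); every one is W ⇒ L
F: the only move is to G(W), a W ⇒ L
A: can move to F, which is L ⇒ W
E: can move to F, which is L ⇒ W

D: L, G: W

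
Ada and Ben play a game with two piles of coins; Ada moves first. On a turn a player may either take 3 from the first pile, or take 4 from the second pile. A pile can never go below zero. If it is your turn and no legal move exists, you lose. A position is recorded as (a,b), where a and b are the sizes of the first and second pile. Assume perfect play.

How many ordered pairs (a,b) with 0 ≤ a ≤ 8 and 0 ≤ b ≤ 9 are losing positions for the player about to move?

Classify positions by backward induction: terminal positions (no move available) are L. From any other position, the mover wins iff some move reaches an L.
Every move lowers a or b (never raises either), so fill the grid row by row in increasing a, and left to right within a row: each cell's successors are then already labelled.
      b=0  b=1  b=2  b=3  b=4  b=5  b=6  b=7  b=8  b=9
a=0:    L    L    L    L    W    W    W    W    L    L
a=1:    L    L    L    L    W    W    W    W    L    L
a=2:    L    L    L    L    W    W    W    W    L    L
a=3:    W    W    W    W    L    L    L    L    W    W
a=4:    W    W    W    W    L    L    L    L    W    W
a=5:    W    W    W    W    L    L    L    L    W    W
a=6:    L    L    L    L    W    W    W    W    L    L
a=7:    L    L    L    L    W    W    W    W    L    L
a=8:    L    L    L    L    W    W    W    W    L    L
Cells with no legal move (terminal, hence L): (0,0), (0,1), (0,2), (0,3), (1,0), (1,1), (1,2), (1,3), (2,0), (2,1), (2,2), (2,3).
The remaining L cells, each justified by listing all of its moves:
(0,8): only reaches (0,4)(W), which is W → L
(0,9): only reaches (0,5)(W), which is W → L
(1,8): only reaches (1,4)(W), which is W → L
(1,9): only reaches (1,5)(W), which is W → L
(2,8): only reaches (2,4)(W), which is W → L
(2,9): only reaches (2,5)(W), which is W → L
(3,4): only reaches (0,4)(W), (3,0)(W), all W → L
(3,5): only reaches (0,5)(W), (3,1)(W), all W → L
(3,6): only reaches (0,6)(W), (3,2)(W), all W → L
(3,7): only reaches (0,7)(W), (3,3)(W), all W → L
(4,4): only reaches (1,4)(W), (4,0)(W), all W → L
(4,5): only reaches (1,5)(W), (4,1)(W), all W → L
(4,6): only reaches (1,6)(W), (4,2)(W), all W → L
(4,7): only reaches (1,7)(W), (4,3)(W), all W → L
(5,4): only reaches (2,4)(W), (5,0)(W), all W → L
(5,5): only reaches (2,5)(W), (5,1)(W), all W → L
(5,6): only reaches (2,6)(W), (5,2)(W), all W → L
(5,7): only reaches (2,7)(W), (5,3)(W), all W → L
(6,0): only reaches (3,0)(W), which is W → L
(6,1): only reaches (3,1)(W), which is W → L
(6,2): only reaches (3,2)(W), which is W → L
(6,3): only reaches (3,3)(W), which is W → L
(6,8): only reaches (3,8)(W), (6,4)(W), all W → L
(6,9): only reaches (3,9)(W), (6,5)(W), all W → L
(7,0): only reaches (4,0)(W), which is W → L
(7,1): only reaches (4,1)(W), which is W → L
(7,2): only reaches (4,2)(W), which is W → L
(7,3): only reaches (4,3)(W), which is W → L
(7,8): only reaches (4,8)(W), (7,4)(W), all W → L
(7,9): only reaches (4,9)(W), (7,5)(W), all W → L
(8,0): only reaches (5,0)(W), which is W → L
(8,1): only reaches (5,1)(W), which is W → L
(8,2): only reaches (5,2)(W), which is W → L
(8,3): only reaches (5,3)(W), which is W → L
(8,8): only reaches (5,8)(W), (8,4)(W), all W → L
(8,9): only reaches (5,9)(W), (8,5)(W), all W → L
Every other cell has at least one move into one of the L cells above, so it is W.
L cells per row: a=0: 6, a=1: 6, a=2: 6, a=3: 4, a=4: 4, a=5: 4, a=6: 6, a=7: 6, a=8: 6; total 48.

48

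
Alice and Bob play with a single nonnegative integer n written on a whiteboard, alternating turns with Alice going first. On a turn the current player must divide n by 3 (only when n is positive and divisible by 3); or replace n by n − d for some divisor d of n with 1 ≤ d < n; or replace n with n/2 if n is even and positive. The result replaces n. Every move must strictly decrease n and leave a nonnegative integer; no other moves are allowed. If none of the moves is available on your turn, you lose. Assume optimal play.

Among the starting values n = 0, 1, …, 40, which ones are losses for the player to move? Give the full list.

0, 1, 4, 7, 9, 11, 13, 15, 17, 19, 23, 25, 28, 31, 36

Compute win/loss labels from the base case upward. A position with no move is L. Any other position is W if it can reach an L in one move, else L.
n=0: no move → L
n=1: no move → L
n=2: reaches L-position 1 → W
n=3: reaches L-position 1 → W
n=4: only reaches 2(W), 3(W), all W → L
n=5: reaches L-position 4 → W
n=6: reaches L-position 4 → W
n=7: only reaches 6(W), which is W → L
n=8: reaches L-position 4 → W
n=9: only reaches 3(W), 6(W), 8(W), all W → L
n=10: reaches L-position 9 → W
n=11: only reaches 10(W), which is W → L
n=12: reaches L-position 4 → W
n=13: only reaches 12(W), which is W → L
n=14: reaches L-position 7 → W
n=15: only reaches 5(W), 10(W), 12(W), 14(W), all W → L
n=16: reaches L-position 15 → W
n=17: only reaches 16(W), which is W → L
n=18: reaches L-position 9 → W
n=19: only reaches 18(W), which is W → L
n=20: reaches L-position 15 → W
n=21: reaches L-position 7 → W
n=22: reaches L-position 11 → W
n=23: only reaches 22(W), which is W → L
n=24: reaches L-position 23 → W
n=25: only reaches 20(W), 24(W), all W → L
n=26: reaches L-position 13 → W
n=27: reaches L-position 9 → W
n=28: only reaches 14(W), 21(W), 24(W), 26(W), 27(W), all W → L
n=29: reaches L-position 28 → W
n=30: reaches L-position 15 → W
n=31: only reaches 30(W), which is W → L
n=32: reaches L-position 28 → W
n=33: reaches L-position 11 → W
n=34: reaches L-position 17 → W
n=35: reaches L-position 28 → W
n=36: only reaches 12(W), 18(W), 24(W), 27(W), 30(W), 32(W), 33(W), 34(W), 35(W), all W → L
n=37: reaches L-position 36 → W
n=38: reaches L-position 19 → W
n=39: reaches L-position 13 → W
n=40: reaches L-position 36 → W
Reading off the rows marked L gives the requested list; there are 15 such values of n.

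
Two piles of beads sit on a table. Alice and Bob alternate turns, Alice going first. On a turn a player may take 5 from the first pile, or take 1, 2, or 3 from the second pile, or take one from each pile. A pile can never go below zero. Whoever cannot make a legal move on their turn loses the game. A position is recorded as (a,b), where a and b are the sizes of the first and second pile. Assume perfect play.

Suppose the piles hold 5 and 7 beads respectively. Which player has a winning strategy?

Alice wins.

Classify positions by backward induction: terminal positions (no move available) are L. From any other position, the mover wins iff some move reaches an L.
No move ever increases a pile, so every position that can arise here has a ≤ 5 and b ≤ 7; it is enough to label the cells with 0 ≤ a ≤ 5 and 0 ≤ b ≤ 7.
Every move lowers a or b (never raises either), so fill the grid row by row in increasing a, and left to right within a row: each cell's successors are then already labelled.
      b=0  b=1  b=2  b=3  b=4  b=5  b=6  b=7
a=0:    L    W    W    W    L    W    W    W
a=1:    L    W    W    W    L    W    W    W
a=2:    L    W    W    W    L    W    W    W
a=3:    L    W    W    W    L    W    W    W
a=4:    L    W    W    W    L    W    W    W
a=5:    W    W    L    W    W    W    L    W
Cells with no legal move (terminal, hence L): (0,0), (1,0), (2,0), (3,0), (4,0).
The remaining L cells, each justified by listing all of its moves:
(0,4): only reaches (0,3)(W), (0,2)(W), (0,1)(W), all W → L
(1,4): only reaches (1,3)(W), (1,2)(W), (1,1)(W), (0,3)(W), all W → L
(2,4): only reaches (2,3)(W), (2,2)(W), (2,1)(W), (1,3)(W), all W → L
(3,4): only reaches (3,3)(W), (3,2)(W), (3,1)(W), (2,3)(W), all W → L
(4,4): only reaches (4,3)(W), (4,2)(W), (4,1)(W), (3,3)(W), all W → L
(5,2): only reaches (0,2)(W), (5,1)(W), (5,0)(W), (4,1)(W), all W → L
(5,6): only reaches (0,6)(W), (5,5)(W), (5,4)(W), (5,3)(W), (4,5)(W), all W → L
Every other cell has at least one move into one of the L cells above, so it is W.
The starting position (5,7) is W: Alice should move to (5,6), handing over an L position.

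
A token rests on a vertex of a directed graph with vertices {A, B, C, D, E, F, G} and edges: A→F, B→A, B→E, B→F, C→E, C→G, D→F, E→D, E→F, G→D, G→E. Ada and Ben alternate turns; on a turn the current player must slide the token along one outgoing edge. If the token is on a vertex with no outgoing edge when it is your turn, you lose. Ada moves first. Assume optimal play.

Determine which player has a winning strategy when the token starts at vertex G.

Positions with no move are L. A position that does have a move is losing for the player to move precisely when every available move leads to a winning position for the opponent. Fill in the labels:
Every edge goes from a vertex to one that appears earlier in the order F, D, E, A, G, C, B, so processing vertices in that order labels each vertex after all of its successors.
F: no outgoing edge → L
D: can move to F, which is L ⇒ W
E: can move to F, which is L ⇒ W
A: can move to F, which is L ⇒ W
G: moves to E(W), D(W); every one is W ⇒ L
C: can move to G, which is L ⇒ W
B: can move to F, which is L ⇒ W
The starting position G is L: whatever Ada does, the opponent receives a W position.

Ben wins.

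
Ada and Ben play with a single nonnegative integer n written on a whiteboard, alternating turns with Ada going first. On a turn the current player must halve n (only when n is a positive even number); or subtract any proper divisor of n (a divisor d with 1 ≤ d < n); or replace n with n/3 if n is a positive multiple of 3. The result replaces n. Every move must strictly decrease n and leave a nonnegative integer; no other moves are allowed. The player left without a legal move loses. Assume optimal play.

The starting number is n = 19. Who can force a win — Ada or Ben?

Classify positions by backward induction: terminal positions (no move available) are L. From any other position, the mover wins iff some move reaches an L.
n=0: no move → L
n=1: no move → L
n=2: W (go to 1, an L position)
n=3: W (go to 1, an L position)
n=4: L (options 2(W), 3(W) are all W)
n=5: W (go to 4, an L position)
n=6: W (go to 4, an L position)
n=7: L (sole option 6(W) is W)
n=8: W (go to 4, an L position)
n=9: L (options 3(W), 6(W), 8(W) are all W)
n=10: W (go to 9, an L position)
n=11: L (sole option 10(W) is W)
n=12: W (go to 4, an L position)
n=13: L (sole option 12(W) is W)
n=14: W (go to 7, an L position)
n=15: L (options 5(W), 10(W), 12(W), 14(W) are all W)
n=16: W (go to 15, an L position)
n=17: L (sole option 16(W) is W)
n=18: W (go to 9, an L position)
n=19: L (sole option 18(W) is W)
Every move from 19 reaches a W position, so the mover loses.

Ben wins.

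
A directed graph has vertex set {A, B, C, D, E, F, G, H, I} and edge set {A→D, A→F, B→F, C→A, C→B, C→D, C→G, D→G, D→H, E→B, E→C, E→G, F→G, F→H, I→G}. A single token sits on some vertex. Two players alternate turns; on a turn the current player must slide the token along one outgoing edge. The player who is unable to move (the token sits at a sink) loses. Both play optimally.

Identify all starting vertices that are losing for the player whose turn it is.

A, B, G, H

Compute win/loss labels from the base case upward. A position with no move is L. Any other position is W if it can reach an L in one move, else L.
Every edge goes from a vertex to one that appears earlier in the order H, G, D, F, A, B, C, E, I, so processing vertices in that order labels each vertex after all of its successors.
H: no outgoing edge → L
G: no outgoing edge → L
D: →G(L), so W
F: →G(L), so W
A: →F(W), D(W) — all W, so L
B: →F(W) only, which is W, so L
C: →B(L), so W
E: →B(L), so W
I: →G(L), so W
The losing starting vertices are exactly the entries labelled L in this table (4 of them).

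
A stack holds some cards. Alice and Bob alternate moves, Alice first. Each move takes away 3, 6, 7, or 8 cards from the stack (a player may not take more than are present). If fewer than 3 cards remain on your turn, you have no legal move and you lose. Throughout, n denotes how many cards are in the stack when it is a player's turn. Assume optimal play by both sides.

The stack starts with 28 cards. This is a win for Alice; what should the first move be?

Remove 6, leaving 22.

Compute win/loss labels from the base case upward. A position with no move is L. Any other position is W if it can reach an L in one move, else L.
n=0: no move → L
n=1: no move → L
n=2: no move → L
n=3: →0(L), so W
n=4: →1(L), so W
n=5: →2(L), so W
n=6: →0(L), so W
n=7: →1(L), so W
n=8: →2(L), so W
n=9: →2(L), so W
n=10: →2(L), so W
n=11: →8(W), 5(W), 4(W), 3(W) — all W, so L
n=12: →9(W), 6(W), 5(W), 4(W) — all W, so L
n=13: →10(W), 7(W), 6(W), 5(W) — all W, so L
n=14: →11(L), so W
n=15: →12(L), so W
n=16: →13(L), so W
n=17: →11(L), so W
n=18: →12(L), so W
n=19: →13(L), so W
n=20: →13(L), so W
n=21: →13(L), so W
n=22: →19(W), 16(W), 15(W), 14(W) — all W, so L
n=23: →20(W), 17(W), 16(W), 15(W) — all W, so L
n=24: →21(W), 18(W), 17(W), 16(W) — all W, so L
n=25: →22(L), so W
n=26: →23(L), so W
n=27: →24(L), so W
n=28: →22(L), so W
From 28, the L positions reachable in one move are: 22.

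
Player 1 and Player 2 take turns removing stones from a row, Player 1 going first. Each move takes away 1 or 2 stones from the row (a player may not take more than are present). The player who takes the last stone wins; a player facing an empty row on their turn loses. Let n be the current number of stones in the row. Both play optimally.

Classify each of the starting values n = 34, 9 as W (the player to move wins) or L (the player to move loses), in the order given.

Positions with no move are L. A position that does have a move is losing for the player to move precisely when every available move leads to a winning position for the opponent. Fill in the labels:
n=0: no move → L
n=1: can move to 0, which is L ⇒ W
n=2: can move to 0, which is L ⇒ W
n=3: moves to 2(W), 1(W); every one is W ⇒ L
n=4: can move to 3, which is L ⇒ W
n=5: can move to 3, which is L ⇒ W
n=6: moves to 5(W), 4(W); every one is W ⇒ L
n=7: can move to 6, which is L ⇒ W
n=8: can move to 6, which is L ⇒ W
n=9: moves to 8(W), 7(W); every one is W ⇒ L
n=10: can move to 9, which is L ⇒ W
n=11: can move to 9, which is L ⇒ W
n=12: moves to 11(W), 10(W); every one is W ⇒ L
n=13: can move to 12, which is L ⇒ W
n=14: can move to 12, which is L ⇒ W
n=15: moves to 14(W), 13(W); every one is W ⇒ L
n=16: can move to 15, which is L ⇒ W
n=17: can move to 15, which is L ⇒ W
n=18: moves to 17(W), 16(W); every one is W ⇒ L
n=19: can move to 18, which is L ⇒ W
n=20: can move to 18, which is L ⇒ W
n=21: moves to 20(W), 19(W); every one is W ⇒ L
n=22: can move to 21, which is L ⇒ W
n=23: can move to 21, which is L ⇒ W
n=24: moves to 23(W), 22(W); every one is W ⇒ L
n=25: can move to 24, which is L ⇒ W
n=26: can move to 24, which is L ⇒ W
n=27: moves to 26(W), 25(W); every one is W ⇒ L
n=28: can move to 27, which is L ⇒ W
n=29: can move to 27, which is L ⇒ W
n=30: moves to 29(W), 28(W); every one is W ⇒ L
n=31: can move to 30, which is L ⇒ W
n=32: can move to 30, which is L ⇒ W
n=33: moves to 32(W), 31(W); every one is W ⇒ L
n=34: can move to 33, which is L ⇒ W

34: W, 9: L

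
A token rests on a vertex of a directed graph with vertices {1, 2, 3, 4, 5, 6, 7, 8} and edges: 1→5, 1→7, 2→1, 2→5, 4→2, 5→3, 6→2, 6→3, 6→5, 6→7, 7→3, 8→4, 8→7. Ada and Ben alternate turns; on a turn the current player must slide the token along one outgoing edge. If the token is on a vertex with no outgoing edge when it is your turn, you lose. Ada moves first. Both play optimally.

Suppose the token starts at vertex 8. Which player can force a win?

Work bottom-up. With no move the player to move loses. Otherwise the position is W if at least one move leads to an L position for the opponent, and L if every move leads to a W.
Every edge goes from a vertex to one that appears earlier in the order 3, 5, 7, 1, 2, 6, 4, 8, so processing vertices in that order labels each vertex after all of its successors.
3: no outgoing edge → L
5: →3(L), so W
7: →3(L), so W
1: →7(W), 5(W) — all W, so L
2: →1(L), so W
6: →3(L), so W
4: →2(W) only, which is W, so L
8: →4(L), so W
From 8 Ada can move to 4, reaching an L position.

Ada wins.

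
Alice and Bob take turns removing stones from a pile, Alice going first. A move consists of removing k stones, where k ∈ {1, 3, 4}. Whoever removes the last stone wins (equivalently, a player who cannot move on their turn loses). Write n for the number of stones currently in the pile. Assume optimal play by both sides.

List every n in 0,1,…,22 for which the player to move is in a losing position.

0, 2, 7, 9, 14, 16, 21

Classify positions by backward induction: terminal positions (no move available) are L. From any other position, the mover wins iff some move reaches an L.
n=0: no move → L
n=1: reaches L-position 0 → W
n=2: only reaches 1(W), which is W → L
n=3: reaches L-position 2 → W
n=4: reaches L-position 0 → W
n=5: reaches L-position 2 → W
n=6: reaches L-position 2 → W
n=7: only reaches 6(W), 4(W), 3(W), all W → L
n=8: reaches L-position 7 → W
n=9: only reaches 8(W), 6(W), 5(W), all W → L
n=10: reaches L-position 9 → W
n=11: reaches L-position 7 → W
n=12: reaches L-position 9 → W
n=13: reaches L-position 9 → W
n=14: only reaches 13(W), 11(W), 10(W), all W → L
n=15: reaches L-position 14 → W
n=16: only reaches 15(W), 13(W), 12(W), all W → L
n=17: reaches L-position 16 → W
n=18: reaches L-position 14 → W
n=19: reaches L-position 16 → W
n=20: reaches L-position 16 → W
n=21: only reaches 20(W), 18(W), 17(W), all W → L
n=22: reaches L-position 21 → W
The losing starting values of n are exactly the entries labelled L in this table (7 of them).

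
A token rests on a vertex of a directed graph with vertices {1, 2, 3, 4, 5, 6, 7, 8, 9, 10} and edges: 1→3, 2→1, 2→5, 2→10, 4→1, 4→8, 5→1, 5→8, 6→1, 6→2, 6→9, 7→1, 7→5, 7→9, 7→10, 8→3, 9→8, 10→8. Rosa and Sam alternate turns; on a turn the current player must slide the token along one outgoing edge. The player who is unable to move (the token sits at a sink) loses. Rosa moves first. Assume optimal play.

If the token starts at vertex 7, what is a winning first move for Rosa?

Positions with no move are L. A position that does have a move is losing for the player to move precisely when every available move leads to a winning position for the opponent. Fill in the labels:
Every edge goes from a vertex to one that appears earlier in the order 3, 1, 8, 4, 10, 5, 9, 2, 6, 7, so processing vertices in that order labels each vertex after all of its successors.
3: no outgoing edge → L
1: can move to 3, which is L ⇒ W
8: can move to 3, which is L ⇒ W
4: moves to 8(W), 1(W); every one is W ⇒ L
10: the only move is to 8(W), a W ⇒ L
5: moves to 8(W), 1(W); every one is W ⇒ L
9: the only move is to 8(W), a W ⇒ L
2: can move to 5, which is L ⇒ W
6: can move to 9, which is L ⇒ W
7: can move to 9, which is L ⇒ W
From 7, the L positions reachable in one move are: 9, 5, 10. Any move reaching one of these is winning.

Move to 9.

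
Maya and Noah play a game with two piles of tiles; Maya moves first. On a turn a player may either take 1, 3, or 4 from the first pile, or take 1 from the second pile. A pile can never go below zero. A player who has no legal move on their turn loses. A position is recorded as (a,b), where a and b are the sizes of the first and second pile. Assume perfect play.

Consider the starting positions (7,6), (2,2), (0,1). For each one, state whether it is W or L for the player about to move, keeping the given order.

Work bottom-up. With no move the player to move loses. Otherwise the position is W if at least one move leads to an L position for the opponent, and L if every move leads to a W.
No move ever increases a pile, so every position that can arise here has a ≤ 7 and b ≤ 6; it is enough to label the cells with 0 ≤ a ≤ 7 and 0 ≤ b ≤ 6.
Every move lowers a or b (never raises either), so fill the grid row by row in increasing a, and left to right within a row: each cell's successors are then already labelled.
      b=0  b=1  b=2  b=3  b=4  b=5  b=6
a=0:    L    W    L    W    L    W    L
a=1:    W    L    W    L    W    L    W
a=2:    L    W    L    W    L    W    L
a=3:    W    L    W    L    W    L    W
a=4:    W    W    W    W    W    W    W
a=5:    W    W    W    W    W    W    W
a=6:    W    W    W    W    W    W    W
a=7:    L    W    L    W    L    W    L
Cells with no legal move (terminal, hence L): (0,0).
The remaining L cells, each justified by listing all of its moves:
(0,2): only reaches (0,1)(W), which is W → L
(0,4): only reaches (0,3)(W), which is W → L
(0,6): only reaches (0,5)(W), which is W → L
(1,1): only reaches (0,1)(W), (1,0)(W), all W → L
(1,3): only reaches (0,3)(W), (1,2)(W), all W → L
(1,5): only reaches (0,5)(W), (1,4)(W), all W → L
(2,0): only reaches (1,0)(W), which is W → L
(2,2): only reaches (1,2)(W), (2,1)(W), all W → L
(2,4): only reaches (1,4)(W), (2,3)(W), all W → L
(2,6): only reaches (1,6)(W), (2,5)(W), all W → L
(3,1): only reaches (2,1)(W), (0,1)(W), (3,0)(W), all W → L
(3,3): only reaches (2,3)(W), (0,3)(W), (3,2)(W), all W → L
(3,5): only reaches (2,5)(W), (0,5)(W), (3,4)(W), all W → L
(7,0): only reaches (6,0)(W), (4,0)(W), (3,0)(W), all W → L
(7,2): only reaches (6,2)(W), (4,2)(W), (3,2)(W), (7,1)(W), all W → L
(7,4): only reaches (6,4)(W), (4,4)(W), (3,4)(W), (7,3)(W), all W → L
(7,6): only reaches (6,6)(W), (4,6)(W), (3,6)(W), (7,5)(W), all W → L
Every other cell has at least one move into one of the L cells above, so it is W.
(7,6): one of the L cells justified above, so L
(2,2): one of the L cells justified above, so L
(0,1): the move to (0,0) reaches an L cell, so W

(7,6): L, (2,2): L, (0,1): W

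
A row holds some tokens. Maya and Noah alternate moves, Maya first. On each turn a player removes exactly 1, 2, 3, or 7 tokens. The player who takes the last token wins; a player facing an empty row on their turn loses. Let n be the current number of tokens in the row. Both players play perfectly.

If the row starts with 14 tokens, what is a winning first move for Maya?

Remove 2, leaving 12.

Work bottom-up. With no move the player to move loses. Otherwise the position is W if at least one move leads to an L position for the opponent, and L if every move leads to a W.
n=0: no move → L
n=1: →0(L), so W
n=2: →0(L), so W
n=3: →0(L), so W
n=4: →3(W), 2(W), 1(W) — all W, so L
n=5: →4(L), so W
n=6: →4(L), so W
n=7: →4(L), so W
n=8: →7(W), 6(W), 5(W), 1(W) — all W, so L
n=9: →8(L), so W
n=10: →8(L), so W
n=11: →8(L), so W
n=12: →11(W), 10(W), 9(W), 5(W) — all W, so L
n=13: →12(L), so W
n=14: →12(L), so W
From 14, the L positions reachable in one move are: 12.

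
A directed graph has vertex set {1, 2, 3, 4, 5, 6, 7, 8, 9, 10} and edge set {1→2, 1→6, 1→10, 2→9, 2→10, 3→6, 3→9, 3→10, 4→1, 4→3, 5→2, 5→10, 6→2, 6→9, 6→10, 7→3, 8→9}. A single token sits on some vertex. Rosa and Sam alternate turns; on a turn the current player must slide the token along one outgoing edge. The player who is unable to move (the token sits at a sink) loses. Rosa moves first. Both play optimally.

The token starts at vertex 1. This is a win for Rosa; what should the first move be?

Move to 10.

Use the standard recursion: the mover loses at a terminal position; elsewhere, the mover wins exactly when some move hands the opponent an L position.
Every edge goes from a vertex to one that appears earlier in the order 10, 9, 2, 6, 1, 3, 4, 7, 5, 8, so processing vertices in that order labels each vertex after all of its successors.
10: no outgoing edge → L
9: no outgoing edge → L
2: W (go to 9, an L position)
6: W (go to 9, an L position)
1: W (go to 10, an L position)
3: W (go to 9, an L position)
4: L (options 3(W), 1(W) are all W)
7: L (sole option 3(W) is W)
5: W (go to 10, an L position)
8: W (go to 9, an L position)
From 1, the L positions reachable in one move are: 10.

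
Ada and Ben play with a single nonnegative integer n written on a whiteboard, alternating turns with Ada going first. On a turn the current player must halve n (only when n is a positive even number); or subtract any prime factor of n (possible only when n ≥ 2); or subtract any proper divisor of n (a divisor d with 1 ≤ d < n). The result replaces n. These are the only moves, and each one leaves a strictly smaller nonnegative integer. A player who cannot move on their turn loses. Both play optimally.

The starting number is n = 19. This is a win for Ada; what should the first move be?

Classify positions by backward induction: terminal positions (no move available) are L. From any other position, the mover wins iff some move reaches an L.
n=0: no move → L
n=1: no move → L
n=2: W (go to 0, an L position)
n=3: W (go to 0, an L position)
n=4: L (options 2(W), 3(W) are all W)
n=5: W (go to 0, an L position)
n=6: W (go to 4, an L position)
n=7: W (go to 0, an L position)
n=8: W (go to 4, an L position)
n=9: L (options 6(W), 8(W) are all W)
n=10: W (go to 9, an L position)
n=11: W (go to 0, an L position)
n=12: W (go to 9, an L position)
n=13: W (go to 0, an L position)
n=14: L (options 7(W), 12(W), 13(W) are all W)
n=15: W (go to 14, an L position)
n=16: W (go to 14, an L position)
n=17: W (go to 0, an L position)
n=18: W (go to 9, an L position)
n=19: W (go to 0, an L position)
From 19, the L positions reachable in one move are: 0.

Move to 0.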